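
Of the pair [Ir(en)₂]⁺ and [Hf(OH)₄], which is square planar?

[Ir(en)₂]⁺

For [Ir(en)₂]⁺: Ligand charges: ethylenediamine is neutral. With an overall charge of +1 the iridium centre must be in the +1 oxidation state. Group 9 minus oxidation state 1 gives a d⁸ configuration. A 5d d⁸ ion has a large crystal-field splitting; square planar leaves the high-energy d_{x²−y²} orbital empty and maximises CFSE. → square planar.
For [Hf(OH)₄]: Summing ligand charges against the 0 overall charge gives an oxidation state of +4 for hafnium. Group 4 minus oxidation state 4 gives a d⁰ configuration. A d⁰ ion has no crystal-field stabilisation preference between square planar and tetrahedral, so four ligands adopt the sterically favoured tetrahedral geometry. → tetrahedral.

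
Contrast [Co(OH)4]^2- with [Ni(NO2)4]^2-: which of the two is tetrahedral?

[Co(OH)4]^2-

For [Co(OH)4]^2-: Summing ligand charges against the −2 overall charge gives an oxidation state of +2 for cobalt. Cobalt is a group-9 element; Co(II) is therefore d⁷. For a high-spin 3d d⁷ ion with weak-field ligands the small Δₜ gives little square-planar CFSE advantage, so four ligands adopt the sterically favoured tetrahedral geometry. → tetrahedral.
For [Ni(NO2)4]^2-: Summing ligand charges against the −2 overall charge gives an oxidation state of +2 for nickel. Group 10 minus oxidation state 2 gives a d⁸ configuration. Nitro (N-bound nitrite) is a strong-field ligand (high in the spectrochemical series). A 3d d⁸ ion with strong-field ligands gains enough CFSE to favour square planar over tetrahedral. → square planar.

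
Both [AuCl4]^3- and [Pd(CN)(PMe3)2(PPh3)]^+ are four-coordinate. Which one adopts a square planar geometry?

[Pd(CN)(PMe3)2(PPh3)]^+

For [AuCl4]^3-: Summing ligand charges against the −3 overall charge gives an oxidation state of +1 for gold. Gold is a group-11 element; Au(I) is therefore d¹⁰. A d¹⁰ ion has no crystal-field stabilisation preference between square planar and tetrahedral, so four ligands adopt the sterically favoured tetrahedral geometry. → tetrahedral.
For [Pd(CN)(PMe3)2(PPh3)]^+: Summing ligand charges against the +1 overall charge gives an oxidation state of +2 for palladium. Pd sits in group 10, so the d-electron count is 10 − 2 = 8. A 4d d⁸ ion has a large crystal-field splitting; square planar leaves the high-energy d_{x²−y²} orbital empty and maximises CFSE. → square planar.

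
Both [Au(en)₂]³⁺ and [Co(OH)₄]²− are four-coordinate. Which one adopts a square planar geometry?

[Au(en)₂]³⁺

For [Au(en)₂]³⁺: Ligand charges: ethylenediamine is neutral. With an overall charge of +3 the gold centre must be in the +3 oxidation state. Gold is a group-11 element; Au(III) is therefore d⁸. A 5d d⁸ ion has a large crystal-field splitting; square planar leaves the high-energy d_{x²−y²} orbital empty and maximises CFSE. → square planar.
For [Co(OH)₄]²−: Ligand charges: each hydroxide is −1. With an overall charge of −2 the cobalt centre must be in the +2 oxidation state. Co sits in group 9, so the d-electron count is 9 − 2 = 7. For a high-spin 3d d⁷ ion with weak-field ligands the small Δₜ gives little square-planar CFSE advantage, so four ligands adopt the sterically favoured tetrahedral geometry. → tetrahedral.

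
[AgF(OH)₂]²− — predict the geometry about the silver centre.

Ligand charges: each fluoride is −1; each hydroxide is −1. With an overall charge of −2 the silver centre must be in the +1 oxidation state.
Ag sits in group 11, so the d-electron count is 11 − 1 = 10.
Coordination number: 3.
Three ligands around a d¹⁰ centre minimise repulsion in a trigonal-planar arrangement.

trigonal planar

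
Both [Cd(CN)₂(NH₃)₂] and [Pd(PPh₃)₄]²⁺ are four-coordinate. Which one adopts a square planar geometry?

For [Cd(CN)₂(NH₃)₂]: Each cyanide is −1; ammonia is neutral; balancing the 0 overall charge requires Cd(II). Group 12 minus oxidation state 2 gives a d¹⁰ configuration. A d¹⁰ ion has no crystal-field stabilisation preference between square planar and tetrahedral, so four ligands adopt the sterically favoured tetrahedral geometry. → tetrahedral.
For [Pd(PPh₃)₄]²⁺: Ligand charges: triphenylphosphine is neutral. With an overall charge of +2 the palladium centre must be in the +2 oxidation state. Group 10 minus oxidation state 2 gives a d⁸ configuration. A 4d d⁸ ion has a large crystal-field splitting; square planar leaves the high-energy d_{x²−y²} orbital empty and maximises CFSE. → square planar.

[Pd(PPh₃)₄]²⁺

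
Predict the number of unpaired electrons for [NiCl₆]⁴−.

2

Ligand charges: each chloride is −1. With an overall charge of −4 the nickel centre must be in the +2 oxidation state.
Ni sits in group 10, so the d-electron count is 10 − 2 = 8.
In an octahedral field the d⁸ configuration is t₂g⁶e_g² (only one arrangement possible), giving 2 unpaired electrons.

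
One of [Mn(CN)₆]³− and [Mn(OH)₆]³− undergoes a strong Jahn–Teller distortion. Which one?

[Mn(CN)₆]³−: Ligand charges: each cyanide is −1. With an overall charge of −3 the manganese centre must be in the +3 oxidation state. Group 7 minus oxidation state 3 gives a d⁴ configuration. Cyanide is a strong-field ligand (high in the spectrochemical series) for a first-row metal, so the complex is low-spin. The d⁴ configuration leaves the e_g set evenly filled (or empty) — no strong Jahn–Teller driving force.
[Mn(OH)₆]³−: Each hydroxide is −1; balancing the −3 overall charge requires Mn(III). Manganese is a group-7 element; Mn(III) is therefore d⁴. Hydroxide is a weak-field ligand for a first-row metal, so the complex is high-spin. The t₂g³e_g¹ (high-spin) configuration has an unevenly filled e_g set; the Jahn–Teller theorem predicts a tetragonal distortion (typically axial elongation) to lift the degeneracy.

[Mn(OH)₆]³−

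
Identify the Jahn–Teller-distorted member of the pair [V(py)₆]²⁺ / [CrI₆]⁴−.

[CrI₆]⁴−

[V(py)₆]²⁺: Pyridine is neutral; balancing the +2 overall charge requires V(II). V sits in group 5, so the d-electron count is 5 − 2 = 3. The d³ configuration leaves the e_g set evenly filled (or empty) — no strong Jahn–Teller driving force.
[CrI₆]⁴−: Each iodide is −1; balancing the −4 overall charge requires Cr(II). Cr sits in group 6, so the d-electron count is 6 − 2 = 4. Iodide is a weak-field ligand for a first-row metal, so the complex is high-spin. The t₂g³e_g¹ (high-spin) configuration has an unevenly filled e_g set; the Jahn–Teller theorem predicts a tetragonal distortion (typically axial elongation) to lift the degeneracy.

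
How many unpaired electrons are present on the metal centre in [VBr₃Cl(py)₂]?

Ligand charges: each bromide is −1; each chloride is −1; pyridine is neutral. With an overall charge of 0 the vanadium centre must be in the +4 oxidation state.
Vanadium is a group-5 element; V(IV) is therefore d¹.
In an octahedral field the d¹ configuration is t₂g¹e_g⁰ (only one arrangement possible), giving 1 unpaired electron.

1 unpaired electron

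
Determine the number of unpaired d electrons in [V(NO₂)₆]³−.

2 unpaired electrons

Each nitro (N-bound nitrite) is −1; balancing the −3 overall charge requires V(III).
V sits in group 5, so the d-electron count is 5 − 3 = 2.
In an octahedral field the d² configuration is t₂g²e_g⁰ (only one arrangement possible), giving 2 unpaired electrons.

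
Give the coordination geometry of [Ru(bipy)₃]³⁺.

octahedral

Summing ligand charges against the +3 overall charge gives an oxidation state of +3 for ruthenium.
Ruthenium is a group-8 element; Ru(III) is therefore d⁵.
Counting donor atoms: 3×2,2′-bipyridine (bidentate) → 6 donors. Coordination number = 6.
Six donors around a single metal centre give an octahedral coordination sphere.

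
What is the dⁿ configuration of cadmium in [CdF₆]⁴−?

Each fluoride is −1; balancing the −4 overall charge requires Cd(II).
Cd sits in group 12, so the d-electron count is 12 − 2 = 10.

d¹⁰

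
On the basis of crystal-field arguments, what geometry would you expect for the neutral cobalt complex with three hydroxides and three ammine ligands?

Ligand charges: each hydroxide is −1; ammonia is neutral. With an overall charge of 0 the cobalt centre must be in the +3 oxidation state.
Cobalt is a group-9 element; Co(III) is therefore d⁶.
Coordination number: 6.
Six donors around a single metal centre give an octahedral coordination sphere.

octahedral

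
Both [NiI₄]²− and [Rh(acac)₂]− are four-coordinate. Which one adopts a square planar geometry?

For [NiI₄]²−: Each iodide is −1; balancing the −2 overall charge requires Ni(II). Nickel is a group-10 element; Ni(II) is therefore d⁸. Iodide is a weak-field ligand. With weak-field ligands the CFSE gain from square planar is small, so a 3d d⁸ ion takes the sterically preferred tetrahedral geometry. → tetrahedral.
For [Rh(acac)₂]−: Each acetylacetonate is −1; balancing the −1 overall charge requires Rh(I). Rh sits in group 9, so the d-electron count is 9 − 1 = 8. A 4d d⁸ ion has a large crystal-field splitting; square planar leaves the high-energy d_{x²−y²} orbital empty and maximises CFSE. → square planar.

[Rh(acac)₂]−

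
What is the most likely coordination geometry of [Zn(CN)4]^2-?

Each cyanide is −1; balancing the −2 overall charge requires Zn(II).
Zn sits in group 12, so the d-electron count is 12 − 2 = 10.
With 4 monodentate ligands the coordination number is 4.
A d¹⁰ ion has no crystal-field stabilisation preference between square planar and tetrahedral, so four ligands adopt the sterically favoured tetrahedral geometry.

tetrahedral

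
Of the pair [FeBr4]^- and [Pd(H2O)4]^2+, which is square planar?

For [FeBr4]^-: Each bromide is −1; balancing the −1 overall charge requires Fe(III). Iron is a group-8 element; Fe(III) is therefore d⁵. A high-spin d⁵ ion has zero CFSE in either geometry, so four ligands adopt the sterically favoured tetrahedral geometry. → tetrahedral.
For [Pd(H2O)4]^2+: Summing ligand charges against the +2 overall charge gives an oxidation state of +2 for palladium. Group 10 minus oxidation state 2 gives a d⁸ configuration. A 4d d⁸ ion has a large crystal-field splitting; square planar leaves the high-energy d_{x²−y²} orbital empty and maximises CFSE. → square planar.

[Pd(H2O)4]^2+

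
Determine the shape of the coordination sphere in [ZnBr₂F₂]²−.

Each bromide is −1; each fluoride is −1; balancing the −2 overall charge requires Zn(II).
Zn sits in group 12, so the d-electron count is 12 − 2 = 10.
With 4 monodentate ligands the coordination number is 4.
A d¹⁰ ion has no crystal-field stabilisation preference between square planar and tetrahedral, so four ligands adopt the sterically favoured tetrahedral geometry.

tetrahedral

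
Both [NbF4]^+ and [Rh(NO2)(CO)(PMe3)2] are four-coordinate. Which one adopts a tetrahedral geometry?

[NbF4]^+

For [NbF4]^+: Each fluoride is −1; balancing the +1 overall charge requires Nb(V). Group 5 minus oxidation state 5 gives a d⁰ configuration. A d⁰ ion has no crystal-field stabilisation preference between square planar and tetrahedral, so four ligands adopt the sterically favoured tetrahedral geometry. → tetrahedral.
For [Rh(NO2)(CO)(PMe3)2]: Ligand charges: each nitro (N-bound nitrite) is −1; carbonyl is neutral; trimethylphosphine is neutral. With an overall charge of 0 the rhodium centre must be in the +1 oxidation state. Rh sits in group 9, so the d-electron count is 9 − 1 = 8. A 4d d⁸ ion has a large crystal-field splitting; square planar leaves the high-energy d_{x²−y²} orbital empty and maximises CFSE. → square planar.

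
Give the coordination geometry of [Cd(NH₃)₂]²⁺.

linear

Summing ligand charges against the +2 overall charge gives an oxidation state of +2 for cadmium.
Cd sits in group 12, so the d-electron count is 12 − 2 = 10.
With 2 monodentate ligands the coordination number is 2.
A d¹⁰ ion with only two ligands adopts a linear arrangement (sp hybridisation; no CFSE preference).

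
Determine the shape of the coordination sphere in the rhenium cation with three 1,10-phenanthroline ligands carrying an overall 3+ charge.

Summing ligand charges against the +3 overall charge gives an oxidation state of +3 for rhenium.
Rhenium is a group-7 element; Re(III) is therefore d⁴.
Counting donor atoms: 3×1,10-phenanthroline (bidentate) → 6 donors. Coordination number = 6.
Six donors around a single metal centre give an octahedral coordination sphere.

octahedral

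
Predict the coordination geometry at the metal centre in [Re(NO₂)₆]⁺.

Ligand charges: each nitro (N-bound nitrite) is −1. With an overall charge of +1 the rhenium centre must be in the +7 oxidation state.
Re sits in group 7, so the d-electron count is 7 − 7 = 0.
Coordination number: 6.
Six donors around a single metal centre give an octahedral coordination sphere.

octahedral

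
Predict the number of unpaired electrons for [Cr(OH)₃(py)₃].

Ligand charges: each hydroxide is −1; pyridine is neutral. With an overall charge of 0 the chromium centre must be in the +3 oxidation state.
Cr sits in group 6, so the d-electron count is 6 − 3 = 3.
In an octahedral field the d³ configuration is t₂g³e_g⁰ (only one arrangement possible), giving 3 unpaired electrons.

3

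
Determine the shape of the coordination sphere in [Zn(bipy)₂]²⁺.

tetrahedral

2,2′-bipyridine is neutral; balancing the +2 overall charge requires Zn(II).
Zn sits in group 12, so the d-electron count is 12 − 2 = 10.
Counting donor atoms: 2×2,2′-bipyridine (bidentate) → 4 donors. Coordination number = 4.
A d¹⁰ ion has no crystal-field stabilisation preference between square planar and tetrahedral, so four ligands adopt the sterically favoured tetrahedral geometry.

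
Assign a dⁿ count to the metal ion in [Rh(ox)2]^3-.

d⁸

Each oxalate is −2; balancing the −3 overall charge requires Rh(I).
Rh sits in group 9, so the d-electron count is 9 − 1 = 8.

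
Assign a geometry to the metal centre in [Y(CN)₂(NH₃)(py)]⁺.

tetrahedral

Ligand charges: each cyanide is −1; ammonia is neutral; pyridine is neutral. With an overall charge of +1 the yttrium centre must be in the +3 oxidation state.
Y sits in group 3, so the d-electron count is 3 − 3 = 0.
Coordination number: 4.
A d⁰ ion has no crystal-field stabilisation preference between square planar and tetrahedral, so four ligands adopt the sterically favoured tetrahedral geometry.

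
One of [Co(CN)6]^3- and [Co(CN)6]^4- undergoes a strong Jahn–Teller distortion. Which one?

[Co(CN)6]^4-

[Co(CN)6]^3-: Each cyanide is −1; balancing the −3 overall charge requires Co(III). Cobalt is a group-9 element; Co(III) is therefore d⁶. Co(III) has an exceptionally large octahedral splitting and is low-spin with essentially every ligand except fluoride. The d⁶ configuration leaves the e_g set evenly filled (or empty) — no strong Jahn–Teller driving force.
[Co(CN)6]^4-: Ligand charges: each cyanide is −1. With an overall charge of −4 the cobalt centre must be in the +2 oxidation state. Group 9 minus oxidation state 2 gives a d⁷ configuration. Cyanide is a strong-field ligand (high in the spectrochemical series) for a first-row metal, so the complex is low-spin. The t₂g⁶e_g¹ (low-spin) configuration has an unevenly filled e_g set; the Jahn–Teller theorem predicts a tetragonal distortion (typically axial elongation) to lift the degeneracy.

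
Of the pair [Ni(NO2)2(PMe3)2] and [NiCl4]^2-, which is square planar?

[Ni(NO2)2(PMe3)2]

For [Ni(NO2)2(PMe3)2]: Each nitro (N-bound nitrite) is −1; trimethylphosphine is neutral; balancing the 0 overall charge requires Ni(II). Group 10 minus oxidation state 2 gives a d⁸ configuration. Nitro (N-bound nitrite) and trimethylphosphine are strong-field ligands (high in the spectrochemical series). A 3d d⁸ ion with strong-field ligands gains enough CFSE to favour square planar over tetrahedral. → square planar.
For [NiCl4]^2-: Ligand charges: each chloride is −1. With an overall charge of −2 the nickel centre must be in the +2 oxidation state. Nickel is a group-10 element; Ni(II) is therefore d⁸. Chloride is a weak-field ligand. With weak-field ligands the CFSE gain from square planar is small, so a 3d d⁸ ion takes the sterically preferred tetrahedral geometry. → tetrahedral.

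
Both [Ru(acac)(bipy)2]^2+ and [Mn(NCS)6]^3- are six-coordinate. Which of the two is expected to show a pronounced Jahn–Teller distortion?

[Ru(acac)(bipy)2]^2+: Each acetylacetonate is −1; 2,2′-bipyridine is neutral; balancing the +2 overall charge requires Ru(III). Group 8 minus oxidation state 3 gives a d⁵ configuration. A 4d ion has a large Δₒ and is invariably low-spin. The d⁵ configuration leaves the e_g set evenly filled (or empty) — no strong Jahn–Teller driving force.
[Mn(NCS)6]^3-: Summing ligand charges against the −3 overall charge gives an oxidation state of +3 for manganese. Group 7 minus oxidation state 3 gives a d⁴ configuration. Isothiocyanate is a weak-field ligand for a first-row metal, so the complex is high-spin. The t₂g³e_g¹ (high-spin) configuration has an unevenly filled e_g set; the Jahn–Teller theorem predicts a tetragonal distortion (typically axial elongation) to lift the degeneracy.

[Mn(NCS)6]^3-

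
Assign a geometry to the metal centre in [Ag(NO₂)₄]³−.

Ligand charges: each nitro (N-bound nitrite) is −1. With an overall charge of −3 the silver centre must be in the +1 oxidation state.
Group 11 minus oxidation state 1 gives a d¹⁰ configuration.
Coordination number: 4.
A d¹⁰ ion has no crystal-field stabilisation preference between square planar and tetrahedral, so four ligands adopt the sterically favoured tetrahedral geometry.

tetrahedral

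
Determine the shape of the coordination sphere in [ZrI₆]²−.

octahedral

Summing ligand charges against the −2 overall charge gives an oxidation state of +4 for zirconium.
Zirconium is a group-4 element; Zr(IV) is therefore d⁰.
Coordination number: 6.
Six donors around a single metal centre give an octahedral coordination sphere.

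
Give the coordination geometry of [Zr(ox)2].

Each oxalate is −2; balancing the 0 overall charge requires Zr(IV).
Group 4 minus oxidation state 4 gives a d⁰ configuration.
Counting donor atoms: 2×oxalate (bidentate) → 4 donors. Coordination number = 4.
A d⁰ ion has no crystal-field stabilisation preference between square planar and tetrahedral, so four ligands adopt the sterically favoured tetrahedral geometry.

tetrahedral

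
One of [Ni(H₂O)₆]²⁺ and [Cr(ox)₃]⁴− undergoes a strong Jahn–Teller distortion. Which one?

[Ni(H₂O)₆]²⁺: Water is neutral; balancing the +2 overall charge requires Ni(II). Nickel is a group-10 element; Ni(II) is therefore d⁸. The d⁸ configuration leaves the e_g set evenly filled (or empty) — no strong Jahn–Teller driving force.
[Cr(ox)₃]⁴−: Ligand charges: each oxalate is −2. With an overall charge of −4 the chromium centre must be in the +2 oxidation state. Chromium is a group-6 element; Cr(II) is therefore d⁴. Oxalate is a weak-field ligand for a first-row metal, so the complex is high-spin. The t₂g³e_g¹ (high-spin) configuration has an unevenly filled e_g set; the Jahn–Teller theorem predicts a tetragonal distortion (typically axial elongation) to lift the degeneracy.

[Cr(ox)₃]⁴−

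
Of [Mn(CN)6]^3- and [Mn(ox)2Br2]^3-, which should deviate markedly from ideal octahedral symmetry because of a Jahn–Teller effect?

[Mn(ox)2Br2]^3-

[Mn(CN)6]^3-: Each cyanide is −1; balancing the −3 overall charge requires Mn(III). Group 7 minus oxidation state 3 gives a d⁴ configuration. Cyanide is a strong-field ligand (high in the spectrochemical series) for a first-row metal, so the complex is low-spin. The d⁴ configuration leaves the e_g set evenly filled (or empty) — no strong Jahn–Teller driving force.
[Mn(ox)2Br2]^3-: Ligand charges: each oxalate is −2; each bromide is −1. With an overall charge of −3 the manganese centre must be in the +3 oxidation state. Mn sits in group 7, so the d-electron count is 7 − 3 = 4. Bromide and oxalate are weak-field ligands for a first-row metal, so the complex is high-spin. The t₂g³e_g¹ (high-spin) configuration has an unevenly filled e_g set; the Jahn–Teller theorem predicts a tetragonal distortion (typically axial elongation) to lift the degeneracy.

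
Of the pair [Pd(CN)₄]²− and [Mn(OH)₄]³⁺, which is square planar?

For [Pd(CN)₄]²−: Each cyanide is −1; balancing the −2 overall charge requires Pd(II). Pd sits in group 10, so the d-electron count is 10 − 2 = 8. A 4d d⁸ ion has a large crystal-field splitting; square planar leaves the high-energy d_{x²−y²} orbital empty and maximises CFSE. → square planar.
For [Mn(OH)₄]³⁺: Summing ligand charges against the +3 overall charge gives an oxidation state of +7 for manganese. Group 7 minus oxidation state 7 gives a d⁰ configuration. A d⁰ ion has no crystal-field stabilisation preference between square planar and tetrahedral, so four ligands adopt the sterically favoured tetrahedral geometry. → tetrahedral.

[Pd(CN)₄]²−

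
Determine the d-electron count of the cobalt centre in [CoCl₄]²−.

Summing ligand charges against the −2 overall charge gives an oxidation state of +2 for cobalt.
Group 9 minus oxidation state 2 gives a d⁷ configuration.

d7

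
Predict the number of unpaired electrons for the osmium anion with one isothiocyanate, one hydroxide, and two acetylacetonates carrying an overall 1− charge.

1

Each isothiocyanate is −1; each hydroxide is −1; each acetylacetonate is −1; balancing the −1 overall charge requires Os(III).
Group 8 minus oxidation state 3 gives a d⁵ configuration.
Counting donor atoms: 1×isothiocyanate (monodentate) → 1 donor; 1×hydroxide (monodentate) → 1 donor; 2×acetylacetonate (bidentate) → 4 donors. Coordination number = 6.
The spin state decides the count: a 5d ion has a large Δₒ and is invariably low-spin.
An octahedral low-spin d⁵ ion is t₂g⁵e_g⁰, giving 1 unpaired electron.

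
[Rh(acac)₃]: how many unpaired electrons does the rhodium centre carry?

0

Summing ligand charges against the 0 overall charge gives an oxidation state of +3 for rhodium.
Group 9 minus oxidation state 3 gives a d⁶ configuration.
Counting donor atoms: 3×acetylacetonate (bidentate) → 6 donors. Coordination number = 6.
The spin state decides the count: a 4d ion has a large Δₒ and is invariably low-spin.
An octahedral low-spin d⁶ ion is t₂g⁶e_g⁰, giving 0 unpaired electrons.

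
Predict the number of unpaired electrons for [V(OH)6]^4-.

Ligand charges: each hydroxide is −1. With an overall charge of −4 the vanadium centre must be in the +2 oxidation state.
Group 5 minus oxidation state 2 gives a d³ configuration.
In an octahedral field the d³ configuration is t₂g³e_g⁰ (only one arrangement possible), giving 3 unpaired electrons.

3 unpaired electrons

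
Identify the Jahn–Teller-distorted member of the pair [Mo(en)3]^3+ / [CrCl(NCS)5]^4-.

[Mo(en)3]^3+: Ethylenediamine is neutral; balancing the +3 overall charge requires Mo(III). Mo sits in group 6, so the d-electron count is 6 − 3 = 3. The d³ configuration leaves the e_g set evenly filled (or empty) — no strong Jahn–Teller driving force.
[CrCl(NCS)5]^4-: Ligand charges: each chloride is −1; each isothiocyanate is −1. With an overall charge of −4 the chromium centre must be in the +2 oxidation state. Group 6 minus oxidation state 2 gives a d⁴ configuration. Chloride and isothiocyanate are weak-field ligands for a first-row metal, so the complex is high-spin. The t₂g³e_g¹ (high-spin) configuration has an unevenly filled e_g set; the Jahn–Teller theorem predicts a tetragonal distortion (typically axial elongation) to lift the degeneracy.

[CrCl(NCS)5]^4-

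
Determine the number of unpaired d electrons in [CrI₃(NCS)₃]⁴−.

4

Each iodide is −1; each isothiocyanate is −1; balancing the −4 overall charge requires Cr(II).
Cr sits in group 6, so the d-electron count is 6 − 2 = 4.
The spin state decides the count: Iodide and isothiocyanate are weak-field ligands for a first-row metal, so the complex is high-spin.
An octahedral high-spin d⁴ ion is t₂g³e_g¹, giving 4 unpaired electrons.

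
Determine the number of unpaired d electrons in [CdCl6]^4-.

Summing ligand charges against the −4 overall charge gives an oxidation state of +2 for cadmium.
Cd sits in group 12, so the d-electron count is 12 − 2 = 10.
In an octahedral field the d¹⁰ configuration is t₂g⁶e_g⁴, giving 0 unpaired electrons.

0 unpaired electrons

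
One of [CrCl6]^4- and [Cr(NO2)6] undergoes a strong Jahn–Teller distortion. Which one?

[CrCl6]^4-: Ligand charges: each chloride is −1. With an overall charge of −4 the chromium centre must be in the +2 oxidation state. Chromium is a group-6 element; Cr(II) is therefore d⁴. Chloride is a weak-field ligand for a first-row metal, so the complex is high-spin. The t₂g³e_g¹ (high-spin) configuration has an unevenly filled e_g set; the Jahn–Teller theorem predicts a tetragonal distortion (typically axial elongation) to lift the degeneracy.
[Cr(NO2)6]: Summing ligand charges against the 0 overall charge gives an oxidation state of +6 for chromium. Group 6 minus oxidation state 6 gives a d⁰ configuration. The d⁰ configuration leaves the e_g set evenly filled (or empty) — no strong Jahn–Teller driving force.

[CrCl6]^4-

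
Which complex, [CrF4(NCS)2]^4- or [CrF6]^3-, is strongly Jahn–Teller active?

[CrF4(NCS)2]^4-

[CrF4(NCS)2]^4-: Summing ligand charges against the −4 overall charge gives an oxidation state of +2 for chromium. Group 6 minus oxidation state 2 gives a d⁴ configuration. Fluoride and isothiocyanate are weak-field ligands for a first-row metal, so the complex is high-spin. The t₂g³e_g¹ (high-spin) configuration has an unevenly filled e_g set; the Jahn–Teller theorem predicts a tetragonal distortion (typically axial elongation) to lift the degeneracy.
[CrF6]^3-: Summing ligand charges against the −3 overall charge gives an oxidation state of +3 for chromium. Cr sits in group 6, so the d-electron count is 6 − 3 = 3. The d³ configuration leaves the e_g set evenly filled (or empty) — no strong Jahn–Teller driving force.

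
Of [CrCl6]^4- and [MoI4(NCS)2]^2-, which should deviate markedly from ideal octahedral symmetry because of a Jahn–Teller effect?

[CrCl6]^4-

[CrCl6]^4-: Each chloride is −1; balancing the −4 overall charge requires Cr(II). Group 6 minus oxidation state 2 gives a d⁴ configuration. Chloride is a weak-field ligand for a first-row metal, so the complex is high-spin. The t₂g³e_g¹ (high-spin) configuration has an unevenly filled e_g set; the Jahn–Teller theorem predicts a tetragonal distortion (typically axial elongation) to lift the degeneracy.
[MoI4(NCS)2]^2-: Each iodide is −1; each isothiocyanate is −1; balancing the −2 overall charge requires Mo(IV). Mo sits in group 6, so the d-electron count is 6 − 4 = 2. The d² configuration leaves the e_g set evenly filled (or empty) — no strong Jahn–Teller driving force.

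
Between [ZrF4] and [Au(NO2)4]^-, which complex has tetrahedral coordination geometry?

For [ZrF4]: Summing ligand charges against the 0 overall charge gives an oxidation state of +4 for zirconium. Zirconium is a group-4 element; Zr(IV) is therefore d⁰. A d⁰ ion has no crystal-field stabilisation preference between square planar and tetrahedral, so four ligands adopt the sterically favoured tetrahedral geometry. → tetrahedral.
For [Au(NO2)4]^-: Summing ligand charges against the −1 overall charge gives an oxidation state of +3 for gold. Group 11 minus oxidation state 3 gives a d⁸ configuration. A 5d d⁸ ion has a large crystal-field splitting; square planar leaves the high-energy d_{x²−y²} orbital empty and maximises CFSE. → square planar.

[ZrF4]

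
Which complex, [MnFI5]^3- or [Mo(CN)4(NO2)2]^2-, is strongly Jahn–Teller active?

[MnFI5]^3-: Ligand charges: each fluoride is −1; each iodide is −1. With an overall charge of −3 the manganese centre must be in the +3 oxidation state. Group 7 minus oxidation state 3 gives a d⁴ configuration. Fluoride and iodide are weak-field ligands for a first-row metal, so the complex is high-spin. The t₂g³e_g¹ (high-spin) configuration has an unevenly filled e_g set; the Jahn–Teller theorem predicts a tetragonal distortion (typically axial elongation) to lift the degeneracy.
[Mo(CN)4(NO2)2]^2-: Summing ligand charges against the −2 overall charge gives an oxidation state of +4 for molybdenum. Group 6 minus oxidation state 4 gives a d² configuration. The d² configuration leaves the e_g set evenly filled (or empty) — no strong Jahn–Teller driving force.

[MnFI5]^3-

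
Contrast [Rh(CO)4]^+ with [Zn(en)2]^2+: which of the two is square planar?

[Rh(CO)4]^+

For [Rh(CO)4]^+: Ligand charges: carbonyl is neutral. With an overall charge of +1 the rhodium centre must be in the +1 oxidation state. Rh sits in group 9, so the d-electron count is 9 − 1 = 8. A 4d d⁸ ion has a large crystal-field splitting; square planar leaves the high-energy d_{x²−y²} orbital empty and maximises CFSE. → square planar.
For [Zn(en)2]^2+: Ethylenediamine is neutral; balancing the +2 overall charge requires Zn(II). Group 12 minus oxidation state 2 gives a d¹⁰ configuration. A d¹⁰ ion has no crystal-field stabilisation preference between square planar and tetrahedral, so four ligands adopt the sterically favoured tetrahedral geometry. → tetrahedral.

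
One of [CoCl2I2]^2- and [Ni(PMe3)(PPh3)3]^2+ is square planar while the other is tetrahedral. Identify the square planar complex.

[Ni(PMe3)(PPh3)3]^2+

For [CoCl2I2]^2-: Summing ligand charges against the −2 overall charge gives an oxidation state of +2 for cobalt. Co sits in group 9, so the d-electron count is 9 − 2 = 7. For a high-spin 3d d⁷ ion with weak-field ligands the small Δₜ gives little square-planar CFSE advantage, so four ligands adopt the sterically favoured tetrahedral geometry. → tetrahedral.
For [Ni(PMe3)(PPh3)3]^2+: Summing ligand charges against the +2 overall charge gives an oxidation state of +2 for nickel. Ni sits in group 10, so the d-electron count is 10 − 2 = 8. Trimethylphosphine and triphenylphosphine are strong-field ligands (high in the spectrochemical series). A 3d d⁸ ion with strong-field ligands gains enough CFSE to favour square planar over tetrahedral. → square planar.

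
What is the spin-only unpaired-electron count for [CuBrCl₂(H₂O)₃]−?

1

Ligand charges: each bromide is −1; each chloride is −1; water is neutral. With an overall charge of −1 the copper centre must be in the +2 oxidation state.
Group 11 minus oxidation state 2 gives a d⁹ configuration.
In an octahedral field the d⁹ configuration is t₂g⁶e_g³ (only one arrangement possible), giving 1 unpaired electron.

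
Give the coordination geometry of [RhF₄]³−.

square planar

Each fluoride is −1; balancing the −3 overall charge requires Rh(I).
Group 9 minus oxidation state 1 gives a d⁸ configuration.
With 4 monodentate ligands the coordination number is 4.
A 4d d⁸ ion has a large crystal-field splitting; square planar leaves the high-energy d_{x²−y²} orbital empty and maximises CFSE.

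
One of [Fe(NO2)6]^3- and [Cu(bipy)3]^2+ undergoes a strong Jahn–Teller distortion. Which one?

[Fe(NO2)6]^3-: Ligand charges: each nitro (N-bound nitrite) is −1. With an overall charge of −3 the iron centre must be in the +3 oxidation state. Fe sits in group 8, so the d-electron count is 8 − 3 = 5. Nitro (N-bound nitrite) is a strong-field ligand (high in the spectrochemical series) for a first-row metal, so the complex is low-spin. The d⁵ configuration leaves the e_g set evenly filled (or empty) — no strong Jahn–Teller driving force.
[Cu(bipy)3]^2+: Summing ligand charges against the +2 overall charge gives an oxidation state of +2 for copper. Cu sits in group 11, so the d-electron count is 11 − 2 = 9. The t₂g⁶e_g³ configuration has an unevenly filled e_g set; the Jahn–Teller theorem predicts a tetragonal distortion (typically axial elongation) to lift the degeneracy.

[Cu(bipy)3]^2+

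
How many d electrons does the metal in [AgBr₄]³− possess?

d10

Ligand charges: each bromide is −1. With an overall charge of −3 the silver centre must be in the +1 oxidation state.
Silver is a group-11 element; Ag(I) is therefore d¹⁰.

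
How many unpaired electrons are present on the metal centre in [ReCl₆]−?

2

Ligand charges: each chloride is −1. With an overall charge of −1 the rhenium centre must be in the +5 oxidation state.
Re sits in group 7, so the d-electron count is 7 − 5 = 2.
In an octahedral field the d² configuration is t₂g²e_g⁰ (only one arrangement possible), giving 2 unpaired electrons.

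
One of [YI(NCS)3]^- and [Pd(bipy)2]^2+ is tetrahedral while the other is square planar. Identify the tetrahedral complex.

For [YI(NCS)3]^-: Each iodide is −1; each isothiocyanate is −1; balancing the −1 overall charge requires Y(III). Group 3 minus oxidation state 3 gives a d⁰ configuration. A d⁰ ion has no crystal-field stabilisation preference between square planar and tetrahedral, so four ligands adopt the sterically favoured tetrahedral geometry. → tetrahedral.
For [Pd(bipy)2]^2+: 2,2′-bipyridine is neutral; balancing the +2 overall charge requires Pd(II). Palladium is a group-10 element; Pd(II) is therefore d⁸. A 4d d⁸ ion has a large crystal-field splitting; square planar leaves the high-energy d_{x²−y²} orbital empty and maximises CFSE. → square planar.

[YI(NCS)3]^-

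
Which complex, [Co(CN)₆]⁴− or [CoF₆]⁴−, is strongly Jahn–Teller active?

[Co(CN)₆]⁴−: Ligand charges: each cyanide is −1. With an overall charge of −4 the cobalt centre must be in the +2 oxidation state. Cobalt is a group-9 element; Co(II) is therefore d⁷. Cyanide is a strong-field ligand (high in the spectrochemical series) for a first-row metal, so the complex is low-spin. The t₂g⁶e_g¹ (low-spin) configuration has an unevenly filled e_g set; the Jahn–Teller theorem predicts a tetragonal distortion (typically axial elongation) to lift the degeneracy.
[CoF₆]⁴−: Ligand charges: each fluoride is −1. With an overall charge of −4 the cobalt centre must be in the +2 oxidation state. Co sits in group 9, so the d-electron count is 9 − 2 = 7. Fluoride is a weak-field ligand for a first-row metal, so the complex is high-spin. The d⁷ configuration leaves the e_g set evenly filled (or empty) — no strong Jahn–Teller driving force.

[Co(CN)₆]⁴−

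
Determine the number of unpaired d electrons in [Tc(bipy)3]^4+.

3

Summing ligand charges against the +4 overall charge gives an oxidation state of +4 for technetium.
Group 7 minus oxidation state 4 gives a d³ configuration.
Counting donor atoms: 3×2,2′-bipyridine (bidentate) → 6 donors. Coordination number = 6.
In an octahedral field the d³ configuration is t₂g³e_g⁰ (only one arrangement possible), giving 3 unpaired electrons.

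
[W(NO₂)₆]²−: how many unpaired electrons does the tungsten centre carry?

Ligand charges: each nitro (N-bound nitrite) is −1. With an overall charge of −2 the tungsten centre must be in the +4 oxidation state.
Tungsten is a group-6 element; W(IV) is therefore d².
In an octahedral field the d² configuration is t₂g²e_g⁰ (only one arrangement possible), giving 2 unpaired electrons.

2 unpaired electrons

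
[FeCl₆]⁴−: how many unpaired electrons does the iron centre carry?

Ligand charges: each chloride is −1. With an overall charge of −4 the iron centre must be in the +2 oxidation state.
Group 8 minus oxidation state 2 gives a d⁶ configuration.
The spin state decides the count: Chloride is a weak-field ligand for a first-row metal, so the complex is high-spin.
An octahedral high-spin d⁶ ion is t₂g⁴e_g², giving 4 unpaired electrons.

4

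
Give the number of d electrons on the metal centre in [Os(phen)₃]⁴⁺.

Summing ligand charges against the +4 overall charge gives an oxidation state of +4 for osmium.
Os sits in group 8, so the d-electron count is 8 − 4 = 4.

d⁴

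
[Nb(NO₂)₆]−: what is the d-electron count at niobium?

Ligand charges: each nitro (N-bound nitrite) is −1. With an overall charge of −1 the niobium centre must be in the +5 oxidation state.
Niobium is a group-5 element; Nb(V) is therefore d⁰.

d⁰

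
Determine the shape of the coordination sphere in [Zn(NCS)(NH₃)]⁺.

Ligand charges: each isothiocyanate is −1; ammonia is neutral. With an overall charge of +1 the zinc centre must be in the +2 oxidation state.
Group 12 minus oxidation state 2 gives a d¹⁰ configuration.
Coordination number: 2.
A d¹⁰ ion with only two ligands adopts a linear arrangement (sp hybridisation; no CFSE preference).

linear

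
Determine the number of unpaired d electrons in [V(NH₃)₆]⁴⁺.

1

Ligand charges: ammonia is neutral. With an overall charge of +4 the vanadium centre must be in the +4 oxidation state.
Vanadium is a group-5 element; V(IV) is therefore d¹.
In an octahedral field the d¹ configuration is t₂g¹e_g⁰ (only one arrangement possible), giving 1 unpaired electron.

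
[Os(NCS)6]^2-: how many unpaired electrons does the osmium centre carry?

Each isothiocyanate is −1; balancing the −2 overall charge requires Os(IV).
Os sits in group 8, so the d-electron count is 8 − 4 = 4.
The spin state decides the count: a 5d ion has a large Δₒ and is invariably low-spin.
An octahedral low-spin d⁴ ion is t₂g⁴e_g⁰, giving 2 unpaired electrons.

2 unpaired electrons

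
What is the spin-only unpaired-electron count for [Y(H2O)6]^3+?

0 unpaired electrons

Summing ligand charges against the +3 overall charge gives an oxidation state of +3 for yttrium.
Yttrium is a group-3 element; Y(III) is therefore d⁰.
In an octahedral field the d⁰ configuration is t₂g⁰e_g⁰, giving 0 unpaired electrons.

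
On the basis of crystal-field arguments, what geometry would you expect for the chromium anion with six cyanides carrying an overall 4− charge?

octahedral

Summing ligand charges against the −4 overall charge gives an oxidation state of +2 for chromium.
Cr sits in group 6, so the d-electron count is 6 − 2 = 4.
Coordination number: 6.
Six donors around a single metal centre give an octahedral coordination sphere.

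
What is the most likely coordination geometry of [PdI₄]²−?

square planar

Ligand charges: each iodide is −1. With an overall charge of −2 the palladium centre must be in the +2 oxidation state.
Palladium is a group-10 element; Pd(II) is therefore d⁸.
With 4 monodentate ligands the coordination number is 4.
A 4d d⁸ ion has a large crystal-field splitting; square planar leaves the high-energy d_{x²−y²} orbital empty and maximises CFSE.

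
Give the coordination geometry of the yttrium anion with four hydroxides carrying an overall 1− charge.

Each hydroxide is −1; balancing the −1 overall charge requires Y(III).
Yttrium is a group-3 element; Y(III) is therefore d⁰.
With 4 monodentate ligands the coordination number is 4.
A d⁰ ion has no crystal-field stabilisation preference between square planar and tetrahedral, so four ligands adopt the sterically favoured tetrahedral geometry.

tetrahedral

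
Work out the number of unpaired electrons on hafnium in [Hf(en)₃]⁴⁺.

0

Ethylenediamine is neutral; balancing the +4 overall charge requires Hf(IV).
Group 4 minus oxidation state 4 gives a d⁰ configuration.
Counting donor atoms: 3×ethylenediamine (bidentate) → 6 donors. Coordination number = 6.
In an octahedral field the d⁰ configuration is t₂g⁰e_g⁰, giving 0 unpaired electrons.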